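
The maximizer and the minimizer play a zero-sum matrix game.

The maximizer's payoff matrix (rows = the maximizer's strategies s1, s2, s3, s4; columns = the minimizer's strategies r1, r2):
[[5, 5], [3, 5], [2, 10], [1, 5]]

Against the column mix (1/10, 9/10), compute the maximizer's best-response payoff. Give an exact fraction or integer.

46/5

s1: (5)·(1/10) + (5)·(9/10) = 5.
s2: (3)·(1/10) + (5)·(9/10) = 24/5.
s3: (2)·(1/10) + (10)·(9/10) = 46/5.
s4: (1)·(1/10) + (5)·(9/10) = 23/5.
The best pure response is s3 with expected payoff 46/5.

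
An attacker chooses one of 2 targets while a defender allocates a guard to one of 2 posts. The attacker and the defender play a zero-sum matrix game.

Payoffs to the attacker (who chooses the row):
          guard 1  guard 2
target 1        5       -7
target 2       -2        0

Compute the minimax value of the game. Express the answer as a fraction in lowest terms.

-1

Row minima are -7 and -2, so the attacker's maximin is -2; column maxima are 5 and 0, so the defender's minimax is 0. These differ, so the equilibrium is in mixed strategies.
Let the attacker play target 1 with probability p. The defender is indifferent when 5p − 2(1−p) = −7p, giving p = 1/7.
Let the defender play guard 1 with probability q. The attacker is indifferent when 5q − 7(1−q) = −2q, giving q = 1/2.
The value is 5·(1/2) + (-7)·(1/2) = -1.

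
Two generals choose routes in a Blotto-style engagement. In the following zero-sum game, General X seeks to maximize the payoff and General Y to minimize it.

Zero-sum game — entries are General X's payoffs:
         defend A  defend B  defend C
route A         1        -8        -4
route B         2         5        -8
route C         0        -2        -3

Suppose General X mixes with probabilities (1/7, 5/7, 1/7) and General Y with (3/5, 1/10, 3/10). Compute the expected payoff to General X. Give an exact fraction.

Against (3/5, 1/10, 3/10), each row's expected payoff is route A: -7/5; route B: -7/10; route C: -11/10.
Taking the (1/7, 5/7, 1/7)-weighted average: (1/7)·(-7/5) + (5/7)·(-7/10) + (1/7)·(-11/10) = -6/7.

-6/7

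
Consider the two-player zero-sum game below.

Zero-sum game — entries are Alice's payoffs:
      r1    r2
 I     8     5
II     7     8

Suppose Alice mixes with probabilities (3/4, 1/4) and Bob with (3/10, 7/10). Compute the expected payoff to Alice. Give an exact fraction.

Against (3/10, 7/10), each row's expected payoff is I: 59/10; II: 77/10.
Taking the (3/4, 1/4)-weighted average: (3/4)·(59/10) + (1/4)·(77/10) = 127/20.

127/20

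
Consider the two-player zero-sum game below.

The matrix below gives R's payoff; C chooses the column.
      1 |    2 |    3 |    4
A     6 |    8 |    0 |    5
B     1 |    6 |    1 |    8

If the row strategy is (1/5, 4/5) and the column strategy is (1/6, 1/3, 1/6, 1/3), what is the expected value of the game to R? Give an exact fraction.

76/15

Against (1/6, 1/3, 1/6, 1/3), each row's expected payoff is A: 16/3; B: 5.
Taking the (1/5, 4/5)-weighted average: (1/5)·(16/3) + (4/5)·(5) = 76/15.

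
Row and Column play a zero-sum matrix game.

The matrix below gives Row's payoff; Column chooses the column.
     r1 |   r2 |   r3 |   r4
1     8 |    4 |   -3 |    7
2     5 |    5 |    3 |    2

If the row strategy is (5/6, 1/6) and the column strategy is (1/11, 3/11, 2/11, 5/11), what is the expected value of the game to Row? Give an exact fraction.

Against (1/11, 3/11, 2/11, 5/11), each row's expected payoff is 1: 49/11; 2: 36/11.
Taking the (5/6, 1/6)-weighted average: (5/6)·(49/11) + (1/6)·(36/11) = 281/66.

281/66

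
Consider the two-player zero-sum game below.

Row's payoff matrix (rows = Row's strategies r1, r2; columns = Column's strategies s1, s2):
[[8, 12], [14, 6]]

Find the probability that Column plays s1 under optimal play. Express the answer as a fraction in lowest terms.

1/2

Row minima are 8 and 6, so Row's maximin is 8; column maxima are 14 and 12, so Column's minimax is 12. These differ, so the equilibrium is in mixed strategies.
Let Column play s1 with probability q. Row is indifferent when 8q + 12(1−q) = 14q + 6(1−q), giving q = 1/2.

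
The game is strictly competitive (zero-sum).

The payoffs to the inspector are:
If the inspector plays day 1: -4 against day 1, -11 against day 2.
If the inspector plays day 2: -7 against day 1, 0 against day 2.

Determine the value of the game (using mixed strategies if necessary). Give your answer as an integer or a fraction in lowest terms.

-11/2

Row minima are -11 and -7, so the inspector's maximin is -7; column maxima are -4 and 0, so the inspectee's minimax is -4. These differ, so the equilibrium is in mixed strategies.
Let the inspector play day 1 with probability p. The inspectee is indifferent when −4p − 7(1−p) = −11p, giving p = 1/2.
Let the inspectee play day 1 with probability q. The inspector is indifferent when −4q − 11(1−q) = −7q, giving q = 11/14.
The value is -4·(11/14) + (-11)·(3/14) = -11/2.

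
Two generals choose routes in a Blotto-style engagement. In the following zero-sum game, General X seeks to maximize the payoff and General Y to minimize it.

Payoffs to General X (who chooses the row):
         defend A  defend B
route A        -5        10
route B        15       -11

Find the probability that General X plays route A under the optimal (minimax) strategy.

26/41

Row minima are -5 and -11, so General X's maximin is -5; column maxima are 15 and 10, so General Y's minimax is 10. These differ, so the equilibrium is in mixed strategies.
Let General X play route A with probability p. General Y is indifferent when −5p + 15(1−p) = 10p − 11(1−p), giving p = 26/41.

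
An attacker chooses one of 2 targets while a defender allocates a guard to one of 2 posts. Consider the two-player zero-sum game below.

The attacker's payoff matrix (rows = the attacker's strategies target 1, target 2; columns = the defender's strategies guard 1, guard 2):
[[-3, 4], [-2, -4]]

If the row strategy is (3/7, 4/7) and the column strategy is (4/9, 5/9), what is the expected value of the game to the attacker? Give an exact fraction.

-88/63

Against (4/9, 5/9), each row's expected payoff is target 1: 8/9; target 2: -28/9.
Taking the (3/7, 4/7)-weighted average: (3/7)·(8/9) + (4/7)·(-28/9) = -88/63.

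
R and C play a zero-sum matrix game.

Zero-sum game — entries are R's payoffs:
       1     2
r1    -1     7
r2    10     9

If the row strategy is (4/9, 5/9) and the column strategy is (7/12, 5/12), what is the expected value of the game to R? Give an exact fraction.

229/36

Against (7/12, 5/12), each row's expected payoff is r1: 7/3; r2: 115/12.
Taking the (4/9, 5/9)-weighted average: (4/9)·(7/3) + (5/9)·(115/12) = 229/36.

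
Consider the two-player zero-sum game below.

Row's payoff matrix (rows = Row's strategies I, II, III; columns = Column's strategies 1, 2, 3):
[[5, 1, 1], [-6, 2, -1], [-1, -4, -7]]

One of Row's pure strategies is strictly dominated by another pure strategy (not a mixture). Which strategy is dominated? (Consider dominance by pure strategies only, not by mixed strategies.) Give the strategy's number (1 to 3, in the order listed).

Compare III with I: 5 > -1, 1 > -4, 1 > -7.
So I strictly dominates III for Row; III is strictly dominated.

3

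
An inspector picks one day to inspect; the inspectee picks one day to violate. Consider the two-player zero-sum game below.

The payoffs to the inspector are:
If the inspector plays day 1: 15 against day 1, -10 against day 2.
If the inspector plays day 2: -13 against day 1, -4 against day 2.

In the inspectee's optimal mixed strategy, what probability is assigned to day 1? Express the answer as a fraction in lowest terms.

Row minima are -10 and -13, so the inspector's maximin is -10; column maxima are 15 and -4, so the inspectee's minimax is -4. These differ, so the equilibrium is in mixed strategies.
Let the inspectee play day 1 with probability q. The inspector is indifferent when 15q − 10(1−q) = −13q − 4(1−q), giving q = 3/17.

3/17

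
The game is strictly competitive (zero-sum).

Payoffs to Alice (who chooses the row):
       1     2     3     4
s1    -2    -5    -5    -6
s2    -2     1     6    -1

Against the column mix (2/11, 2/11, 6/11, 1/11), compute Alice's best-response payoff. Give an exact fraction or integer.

s1: (-2)·(2/11) + (-5)·(2/11) + (-5)·(6/11) + (-6)·(1/11) = -50/11.
s2: (-2)·(2/11) + (1)·(2/11) + (6)·(6/11) + (-1)·(1/11) = 3.
The best pure response is s2 with expected payoff 3.

3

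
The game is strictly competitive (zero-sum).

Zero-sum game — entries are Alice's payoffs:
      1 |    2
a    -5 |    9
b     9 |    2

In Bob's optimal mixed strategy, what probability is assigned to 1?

1/3

Row minima are -5 and 2, so Alice's maximin is 2; column maxima are 9 and 9, so Bob's minimax is 9. These differ, so the equilibrium is in mixed strategies.
Let Bob play 1 with probability q. Alice is indifferent when −5q + 9(1−q) = 9q + 2(1−q), giving q = 1/3.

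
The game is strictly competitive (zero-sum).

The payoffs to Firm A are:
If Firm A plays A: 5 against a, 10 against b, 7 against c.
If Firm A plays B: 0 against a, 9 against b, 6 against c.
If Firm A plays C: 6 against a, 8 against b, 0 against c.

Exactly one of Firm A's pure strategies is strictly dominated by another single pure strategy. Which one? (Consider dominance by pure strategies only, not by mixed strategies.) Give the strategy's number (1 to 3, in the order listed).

Compare B with A: 5 > 0, 10 > 9, 7 > 6.
So A strictly dominates B for Firm A; B is strictly dominated.

2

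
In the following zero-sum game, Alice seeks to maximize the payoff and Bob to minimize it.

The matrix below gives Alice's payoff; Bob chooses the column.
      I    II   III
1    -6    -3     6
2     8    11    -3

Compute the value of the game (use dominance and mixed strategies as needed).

Column II is strictly dominated by I for Bob (it gives Alice more in every row).
The remaining 2×2 game on (1, 2) × (I, III) has no saddle point. Let Alice play 1 with probability p; indifference gives −6p + 8(1−p) = 6p − 3(1−p), so p = 11/23.
Similarly Bob's optimal q on I is 9/23, and the value is -6·(9/23) + (6)·(14/23) = 30/23.

30/23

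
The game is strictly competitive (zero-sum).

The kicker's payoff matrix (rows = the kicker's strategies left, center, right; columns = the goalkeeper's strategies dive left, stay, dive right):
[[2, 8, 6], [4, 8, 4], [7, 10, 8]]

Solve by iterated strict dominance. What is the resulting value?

7

Row left is strictly dominated by row right (7>2, 10>8, 8>6); eliminate left.
Column stay is strictly dominated by dive left for the goalkeeper (4<8, 7<10); eliminate stay.
Row center is strictly dominated by row right (7>4, 8>4); eliminate center.
Column dive right is strictly dominated by dive left for the goalkeeper (7<8); eliminate dive right.
Only (right, dive left) remains, with payoff 7.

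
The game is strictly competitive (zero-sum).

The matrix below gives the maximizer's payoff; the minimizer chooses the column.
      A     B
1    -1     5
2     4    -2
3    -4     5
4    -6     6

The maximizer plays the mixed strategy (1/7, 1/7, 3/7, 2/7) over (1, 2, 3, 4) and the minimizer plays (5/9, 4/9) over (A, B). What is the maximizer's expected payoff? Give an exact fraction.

Against (5/9, 4/9), each row's expected payoff is 1: 5/3; 2: 4/3; 3: 0; 4: -2/3.
Taking the (1/7, 1/7, 3/7, 2/7)-weighted average: (1/7)·(5/3) + (1/7)·(4/3) + (3/7)·(0) + (2/7)·(-2/3) = 5/21.

5/21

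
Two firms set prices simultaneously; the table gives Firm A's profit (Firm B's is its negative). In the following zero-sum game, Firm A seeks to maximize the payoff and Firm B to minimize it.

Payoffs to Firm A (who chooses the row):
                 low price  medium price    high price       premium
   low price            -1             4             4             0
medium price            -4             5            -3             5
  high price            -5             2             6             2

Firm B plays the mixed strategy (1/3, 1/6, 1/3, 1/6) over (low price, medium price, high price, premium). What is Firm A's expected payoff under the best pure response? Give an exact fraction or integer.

low price: (-1)·(1/3) + (4)·(1/6) + (4)·(1/3) + (0)·(1/6) = 5/3.
medium price: (-4)·(1/3) + (5)·(1/6) + (-3)·(1/3) + (5)·(1/6) = -2/3.
high price: (-5)·(1/3) + (2)·(1/6) + (6)·(1/3) + (2)·(1/6) = 1.
The best pure response is low price with expected payoff 5/3.

5/3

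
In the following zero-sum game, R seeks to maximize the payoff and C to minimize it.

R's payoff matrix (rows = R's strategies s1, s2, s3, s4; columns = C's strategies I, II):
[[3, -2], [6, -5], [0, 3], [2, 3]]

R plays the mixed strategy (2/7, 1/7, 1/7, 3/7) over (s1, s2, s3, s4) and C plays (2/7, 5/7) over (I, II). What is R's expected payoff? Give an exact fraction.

51/49

Against (2/7, 5/7), each row's expected payoff is s1: -4/7; s2: -13/7; s3: 15/7; s4: 19/7.
Taking the (2/7, 1/7, 1/7, 3/7)-weighted average: (2/7)·(-4/7) + (1/7)·(-13/7) + (1/7)·(15/7) + (3/7)·(19/7) = 51/49.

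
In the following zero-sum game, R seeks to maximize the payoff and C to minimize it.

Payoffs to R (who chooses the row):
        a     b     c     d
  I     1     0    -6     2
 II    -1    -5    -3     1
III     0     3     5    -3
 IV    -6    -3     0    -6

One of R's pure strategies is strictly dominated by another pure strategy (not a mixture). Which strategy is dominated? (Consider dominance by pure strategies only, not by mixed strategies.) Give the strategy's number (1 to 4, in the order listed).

Compare IV with III: 0 > -6, 3 > -3, 5 > 0, -3 > -6.
So III strictly dominates IV for R; IV is strictly dominated.

4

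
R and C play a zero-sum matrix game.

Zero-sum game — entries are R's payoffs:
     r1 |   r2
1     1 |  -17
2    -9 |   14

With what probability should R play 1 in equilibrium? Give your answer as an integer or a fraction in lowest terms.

23/41

Row minima are -17 and -9, so R's maximin is -9; column maxima are 1 and 14, so C's minimax is 1. These differ, so the equilibrium is in mixed strategies.
Let R play 1 with probability p. C is indifferent when p − 9(1−p) = −17p + 14(1−p), giving p = 23/41.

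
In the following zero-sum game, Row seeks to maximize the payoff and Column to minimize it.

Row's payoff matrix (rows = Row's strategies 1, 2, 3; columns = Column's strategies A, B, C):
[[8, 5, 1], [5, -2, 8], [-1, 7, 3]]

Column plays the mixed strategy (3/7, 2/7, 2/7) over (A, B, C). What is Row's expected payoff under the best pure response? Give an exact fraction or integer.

36/7

1: (8)·(3/7) + (5)·(2/7) + (1)·(2/7) = 36/7.
2: (5)·(3/7) + (-2)·(2/7) + (8)·(2/7) = 27/7.
3: (-1)·(3/7) + (7)·(2/7) + (3)·(2/7) = 17/7.
The best pure response is 1 with expected payoff 36/7.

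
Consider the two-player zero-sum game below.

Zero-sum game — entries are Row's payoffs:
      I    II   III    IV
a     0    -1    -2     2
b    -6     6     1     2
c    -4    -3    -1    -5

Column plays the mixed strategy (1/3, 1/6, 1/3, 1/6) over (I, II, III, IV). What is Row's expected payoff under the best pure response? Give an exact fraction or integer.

a: (0)·(1/3) + (-1)·(1/6) + (-2)·(1/3) + (2)·(1/6) = -1/2.
b: (-6)·(1/3) + (6)·(1/6) + (1)·(1/3) + (2)·(1/6) = -1/3.
c: (-4)·(1/3) + (-3)·(1/6) + (-1)·(1/3) + (-5)·(1/6) = -3.
The best pure response is b with expected payoff -1/3.

-1/3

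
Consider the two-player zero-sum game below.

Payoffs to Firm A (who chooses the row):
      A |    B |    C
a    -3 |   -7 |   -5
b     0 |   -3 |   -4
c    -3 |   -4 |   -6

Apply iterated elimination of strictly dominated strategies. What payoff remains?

Row a is strictly dominated by row b (0>-3, -3>-7, -4>-5); eliminate a.
Row c is strictly dominated by row b (0>-3, -3>-4, -4>-6); eliminate c.
Column B is strictly dominated by C for Firm B (-4<-3); eliminate B.
Column A is strictly dominated by C for Firm B (-4<0); eliminate A.
Only (b, C) remains, with payoff -4.

-4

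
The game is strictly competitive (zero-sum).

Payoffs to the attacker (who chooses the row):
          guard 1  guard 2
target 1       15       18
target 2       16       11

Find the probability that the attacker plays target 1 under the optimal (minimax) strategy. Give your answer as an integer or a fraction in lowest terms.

Row minima are 15 and 11, so the attacker's maximin is 15; column maxima are 16 and 18, so the defender's minimax is 16. These differ, so the equilibrium is in mixed strategies.
Let the attacker play target 1 with probability p. The defender is indifferent when 15p + 16(1−p) = 18p + 11(1−p), giving p = 5/8.

5/8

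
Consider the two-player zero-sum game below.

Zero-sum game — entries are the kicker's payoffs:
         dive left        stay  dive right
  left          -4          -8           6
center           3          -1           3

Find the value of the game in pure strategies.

-1

Row minima: -8, -1 → the kicker's maximin is -1.
Column maxima: 3, -1, 6 → the goalkeeper's minimax is -1.
They coincide at (center, stay), so the value is -1.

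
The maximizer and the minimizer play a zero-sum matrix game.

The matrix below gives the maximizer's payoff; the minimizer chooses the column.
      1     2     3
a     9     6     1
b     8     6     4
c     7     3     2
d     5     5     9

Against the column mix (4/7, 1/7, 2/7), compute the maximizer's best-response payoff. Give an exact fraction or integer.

46/7

a: (9)·(4/7) + (6)·(1/7) + (1)·(2/7) = 44/7.
b: (8)·(4/7) + (6)·(1/7) + (4)·(2/7) = 46/7.
c: (7)·(4/7) + (3)·(1/7) + (2)·(2/7) = 5.
d: (5)·(4/7) + (5)·(1/7) + (9)·(2/7) = 43/7.
The best pure response is b with expected payoff 46/7.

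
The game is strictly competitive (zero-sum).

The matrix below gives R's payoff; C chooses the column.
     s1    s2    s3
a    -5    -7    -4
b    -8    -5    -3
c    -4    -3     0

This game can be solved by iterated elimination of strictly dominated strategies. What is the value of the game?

Row b is strictly dominated by row c (-4>-8, -3>-5, 0>-3); eliminate b.
Row a is strictly dominated by row c (-4>-5, -3>-7, 0>-4); eliminate a.
Column s3 is strictly dominated by s1 for C (-4<0); eliminate s3.
Column s2 is strictly dominated by s1 for C (-4<-3); eliminate s2.
Only (c, s1) remains, with payoff -4.

-4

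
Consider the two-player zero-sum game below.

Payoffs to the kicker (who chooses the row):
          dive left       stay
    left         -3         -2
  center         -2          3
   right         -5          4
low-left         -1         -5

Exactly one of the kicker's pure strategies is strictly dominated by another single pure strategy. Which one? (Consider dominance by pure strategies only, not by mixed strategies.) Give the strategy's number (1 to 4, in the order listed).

Compare left with center: -2 > -3, 3 > -2.
So center strictly dominates left for the kicker; left is strictly dominated.

1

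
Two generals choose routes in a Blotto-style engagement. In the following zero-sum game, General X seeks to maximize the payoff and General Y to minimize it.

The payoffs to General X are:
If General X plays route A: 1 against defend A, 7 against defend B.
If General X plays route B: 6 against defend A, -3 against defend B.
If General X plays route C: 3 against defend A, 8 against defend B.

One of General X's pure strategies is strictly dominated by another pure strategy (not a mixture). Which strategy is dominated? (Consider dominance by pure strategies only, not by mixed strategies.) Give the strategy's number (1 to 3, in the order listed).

1

Compare route A with route C: 3 > 1, 8 > 7.
So route C strictly dominates route A for General X; route A is strictly dominated.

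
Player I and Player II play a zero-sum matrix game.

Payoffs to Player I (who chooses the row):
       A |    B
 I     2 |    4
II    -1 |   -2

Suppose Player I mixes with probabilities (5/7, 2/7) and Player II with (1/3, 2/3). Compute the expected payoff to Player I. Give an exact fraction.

40/21

Against (1/3, 2/3), each row's expected payoff is I: 10/3; II: -5/3.
Taking the (5/7, 2/7)-weighted average: (5/7)·(10/3) + (2/7)·(-5/3) = 40/21.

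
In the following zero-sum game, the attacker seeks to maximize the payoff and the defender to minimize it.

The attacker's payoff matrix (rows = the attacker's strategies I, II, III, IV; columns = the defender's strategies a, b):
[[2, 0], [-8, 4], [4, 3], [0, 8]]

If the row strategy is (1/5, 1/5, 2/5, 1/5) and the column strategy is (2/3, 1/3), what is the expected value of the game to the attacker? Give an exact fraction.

22/15

Against (2/3, 1/3), each row's expected payoff is I: 4/3; II: -4; III: 11/3; IV: 8/3.
Taking the (1/5, 1/5, 2/5, 1/5)-weighted average: (1/5)·(4/3) + (1/5)·(-4) + (2/5)·(11/3) + (1/5)·(8/3) = 22/15.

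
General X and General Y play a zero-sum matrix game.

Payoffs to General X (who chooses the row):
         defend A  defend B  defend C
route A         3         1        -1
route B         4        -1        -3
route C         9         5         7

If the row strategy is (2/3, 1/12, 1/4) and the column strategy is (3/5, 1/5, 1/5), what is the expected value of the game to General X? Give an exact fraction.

197/60

Against (3/5, 1/5, 1/5), each row's expected payoff is route A: 9/5; route B: 8/5; route C: 39/5.
Taking the (2/3, 1/12, 1/4)-weighted average: (2/3)·(9/5) + (1/12)·(8/5) + (1/4)·(39/5) = 197/60.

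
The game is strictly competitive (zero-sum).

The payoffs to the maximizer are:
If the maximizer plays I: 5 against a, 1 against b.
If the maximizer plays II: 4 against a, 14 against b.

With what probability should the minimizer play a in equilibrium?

13/14

Row minima are 1 and 4, so the maximizer's maximin is 4; column maxima are 5 and 14, so the minimizer's minimax is 5. These differ, so the equilibrium is in mixed strategies.
Let the minimizer play a with probability q. The maximizer is indifferent when 5q + (1−q) = 4q + 14(1−q), giving q = 13/14.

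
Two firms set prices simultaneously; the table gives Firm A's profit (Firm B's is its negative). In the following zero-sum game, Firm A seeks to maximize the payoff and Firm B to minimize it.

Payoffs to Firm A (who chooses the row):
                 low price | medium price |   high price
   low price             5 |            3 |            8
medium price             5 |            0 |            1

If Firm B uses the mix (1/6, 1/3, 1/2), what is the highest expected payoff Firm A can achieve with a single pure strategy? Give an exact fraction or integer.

low price: (5)·(1/6) + (3)·(1/3) + (8)·(1/2) = 35/6.
medium price: (5)·(1/6) + (0)·(1/3) + (1)·(1/2) = 4/3.
The best pure response is low price with expected payoff 35/6.

35/6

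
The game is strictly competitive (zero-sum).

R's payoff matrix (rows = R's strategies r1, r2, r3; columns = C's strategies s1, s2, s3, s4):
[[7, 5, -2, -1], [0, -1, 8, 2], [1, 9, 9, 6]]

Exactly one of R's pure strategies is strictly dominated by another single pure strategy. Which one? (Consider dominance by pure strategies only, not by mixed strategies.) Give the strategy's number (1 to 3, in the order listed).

Compare r2 with r3: 1 > 0, 9 > -1, 9 > 8, 6 > 2.
So r3 strictly dominates r2 for R; r2 is strictly dominated.

2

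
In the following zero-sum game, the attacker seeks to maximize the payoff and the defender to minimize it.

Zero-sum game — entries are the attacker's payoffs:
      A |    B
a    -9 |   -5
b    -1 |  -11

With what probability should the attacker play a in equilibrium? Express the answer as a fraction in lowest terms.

Row minima are -9 and -11, so the attacker's maximin is -9; column maxima are -1 and -5, so the defender's minimax is -5. These differ, so the equilibrium is in mixed strategies.
Let the attacker play a with probability p. The defender is indifferent when −9p − (1−p) = −5p − 11(1−p), giving p = 5/7.

5/7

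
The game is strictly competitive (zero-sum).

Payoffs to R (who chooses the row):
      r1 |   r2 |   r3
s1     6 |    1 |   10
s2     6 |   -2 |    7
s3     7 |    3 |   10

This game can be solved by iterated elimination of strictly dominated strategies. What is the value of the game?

3

Row s2 is strictly dominated by row s3 (7>6, 3>-2, 10>7); eliminate s2.
Column r1 is strictly dominated by r2 for C (1<6, 3<7); eliminate r1.
Column r3 is strictly dominated by r2 for C (1<10, 3<10); eliminate r3.
Row s1 is strictly dominated by row s3 (3>1); eliminate s1.
Only (s3, r2) remains, with payoff 3.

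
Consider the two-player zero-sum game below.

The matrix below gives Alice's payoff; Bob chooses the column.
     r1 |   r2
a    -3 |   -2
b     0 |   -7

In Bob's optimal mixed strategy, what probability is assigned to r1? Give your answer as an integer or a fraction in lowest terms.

5/8

Row minima are -3 and -7, so Alice's maximin is -3; column maxima are 0 and -2, so Bob's minimax is -2. These differ, so the equilibrium is in mixed strategies.
Let Bob play r1 with probability q. Alice is indifferent when −3q − 2(1−q) = −7(1−q), giving q = 5/8.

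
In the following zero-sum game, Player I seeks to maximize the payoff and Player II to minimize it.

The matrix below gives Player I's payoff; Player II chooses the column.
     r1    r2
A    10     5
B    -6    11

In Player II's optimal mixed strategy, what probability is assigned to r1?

Row minima are 5 and -6, so Player I's maximin is 5; column maxima are 10 and 11, so Player II's minimax is 10. These differ, so the equilibrium is in mixed strategies.
Let Player II play r1 with probability q. Player I is indifferent when 10q + 5(1−q) = −6q + 11(1−q), giving q = 3/11.

3/11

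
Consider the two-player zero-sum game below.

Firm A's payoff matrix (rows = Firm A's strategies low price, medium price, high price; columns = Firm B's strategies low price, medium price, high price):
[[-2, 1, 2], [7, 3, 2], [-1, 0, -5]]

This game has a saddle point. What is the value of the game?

Row minima: -2, 2, -5 → Firm A's maximin is 2.
Column maxima: 7, 3, 2 → Firm B's minimax is 2.
They coincide at (medium price, high price), so the value is 2.

2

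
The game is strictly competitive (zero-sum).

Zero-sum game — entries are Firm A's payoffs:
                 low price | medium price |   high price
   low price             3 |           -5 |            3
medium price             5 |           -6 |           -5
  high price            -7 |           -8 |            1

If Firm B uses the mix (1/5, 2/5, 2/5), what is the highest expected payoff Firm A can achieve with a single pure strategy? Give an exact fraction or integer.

-1/5

low price: (3)·(1/5) + (-5)·(2/5) + (3)·(2/5) = -1/5.
medium price: (5)·(1/5) + (-6)·(2/5) + (-5)·(2/5) = -17/5.
high price: (-7)·(1/5) + (-8)·(2/5) + (1)·(2/5) = -21/5.
The best pure response is low price with expected payoff -1/5.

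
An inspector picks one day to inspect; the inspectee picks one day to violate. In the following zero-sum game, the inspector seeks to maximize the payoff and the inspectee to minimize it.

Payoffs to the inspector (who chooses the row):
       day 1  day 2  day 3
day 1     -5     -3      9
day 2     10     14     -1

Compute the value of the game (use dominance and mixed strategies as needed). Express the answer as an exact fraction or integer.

17/5

Column day 2 is strictly dominated by day 1 for the inspectee (it gives the inspector more in every row).
The remaining 2×2 game on (day 1, day 2) × (day 1, day 3) has no saddle point. Let the inspector play day 1 with probability p; indifference gives −5p + 10(1−p) = 9p − (1−p), so p = 11/25.
Similarly the inspectee's optimal q on day 1 is 2/5, and the value is -5·(2/5) + (9)·(3/5) = 17/5.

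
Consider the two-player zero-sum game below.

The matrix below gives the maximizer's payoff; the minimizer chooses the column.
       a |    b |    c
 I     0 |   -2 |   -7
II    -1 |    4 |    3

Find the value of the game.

Column b is strictly dominated by c for the minimizer (it gives the maximizer more in every row).
The remaining 2×2 game on (I, II) × (a, c) has no saddle point. Let the maximizer play I with probability p; indifference gives −(1−p) = −7p + 3(1−p), so p = 4/11.
Similarly the minimizer's optimal q on a is 10/11, and the value is 0·(10/11) + (-7)·(1/11) = -7/11.

-7/11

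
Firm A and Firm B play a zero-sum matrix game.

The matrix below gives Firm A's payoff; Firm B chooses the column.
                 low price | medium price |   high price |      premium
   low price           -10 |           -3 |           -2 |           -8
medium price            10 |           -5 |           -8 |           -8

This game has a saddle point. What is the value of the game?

Row minima: -10, -8 → Firm A's maximin is -8.
Column maxima: 10, -3, -2, -8 → Firm B's minimax is -8.
They coincide at (medium price, premium), so the value is -8.

-8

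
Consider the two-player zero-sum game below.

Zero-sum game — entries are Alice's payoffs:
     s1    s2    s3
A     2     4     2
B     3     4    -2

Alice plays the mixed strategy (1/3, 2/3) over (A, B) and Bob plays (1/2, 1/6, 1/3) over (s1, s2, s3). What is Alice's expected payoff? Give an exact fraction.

Against (1/2, 1/6, 1/3), each row's expected payoff is A: 7/3; B: 3/2.
Taking the (1/3, 2/3)-weighted average: (1/3)·(7/3) + (2/3)·(3/2) = 16/9.

16/9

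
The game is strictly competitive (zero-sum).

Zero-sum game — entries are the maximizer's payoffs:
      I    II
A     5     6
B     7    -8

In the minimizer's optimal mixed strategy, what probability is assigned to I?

7/8

Row minima are 5 and -8, so the maximizer's maximin is 5; column maxima are 7 and 6, so the minimizer's minimax is 6. These differ, so the equilibrium is in mixed strategies.
Let the minimizer play I with probability q. The maximizer is indifferent when 5q + 6(1−q) = 7q − 8(1−q), giving q = 7/8.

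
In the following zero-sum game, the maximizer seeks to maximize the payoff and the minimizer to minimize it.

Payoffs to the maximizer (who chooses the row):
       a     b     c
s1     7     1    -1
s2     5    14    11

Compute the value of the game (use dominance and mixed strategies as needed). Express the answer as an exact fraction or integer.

41/7

Column b is strictly dominated by c for the minimizer (it gives the maximizer more in every row).
The remaining 2×2 game on (s1, s2) × (a, c) has no saddle point. Let the maximizer play s1 with probability p; indifference gives 7p + 5(1−p) = −p + 11(1−p), so p = 3/7.
Similarly the minimizer's optimal q on a is 6/7, and the value is 7·(6/7) + (-1)·(1/7) = 41/7.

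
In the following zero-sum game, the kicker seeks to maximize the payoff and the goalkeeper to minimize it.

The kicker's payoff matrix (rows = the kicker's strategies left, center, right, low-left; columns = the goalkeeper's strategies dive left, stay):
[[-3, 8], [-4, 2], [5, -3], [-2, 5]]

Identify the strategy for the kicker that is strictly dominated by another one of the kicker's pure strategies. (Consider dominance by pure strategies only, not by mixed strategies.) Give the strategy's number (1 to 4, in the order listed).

2

Compare center with left: -3 > -4, 8 > 2.
So left strictly dominates center for the kicker; center is strictly dominated.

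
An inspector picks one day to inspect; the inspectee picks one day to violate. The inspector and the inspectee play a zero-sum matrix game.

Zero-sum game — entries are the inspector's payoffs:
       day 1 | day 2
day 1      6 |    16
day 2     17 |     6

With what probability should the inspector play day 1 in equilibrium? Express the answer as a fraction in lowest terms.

Row minima are 6 and 6, so the inspector's maximin is 6; column maxima are 17 and 16, so the inspectee's minimax is 16. These differ, so the equilibrium is in mixed strategies.
Let the inspector play day 1 with probability p. The inspectee is indifferent when 6p + 17(1−p) = 16p + 6(1−p), giving p = 11/21.

11/21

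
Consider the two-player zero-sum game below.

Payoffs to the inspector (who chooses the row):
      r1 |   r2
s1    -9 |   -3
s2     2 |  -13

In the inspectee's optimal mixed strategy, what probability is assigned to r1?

Row minima are -9 and -13, so the inspector's maximin is -9; column maxima are 2 and -3, so the inspectee's minimax is -3. These differ, so the equilibrium is in mixed strategies.
Let the inspectee play r1 with probability q. The inspector is indifferent when −9q − 3(1−q) = 2q − 13(1−q), giving q = 10/21.

10/21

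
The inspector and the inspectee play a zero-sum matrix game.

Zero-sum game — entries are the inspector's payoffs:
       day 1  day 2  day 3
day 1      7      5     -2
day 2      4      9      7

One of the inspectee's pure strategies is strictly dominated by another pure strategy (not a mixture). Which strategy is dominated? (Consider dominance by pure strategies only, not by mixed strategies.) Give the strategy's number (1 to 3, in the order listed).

The inspectee prefers columns that give the inspector less. Compare day 2 with day 3: -2 < 5, 7 < 9.
So day 3 strictly dominates day 2 for the inspectee; day 2 is strictly dominated.

2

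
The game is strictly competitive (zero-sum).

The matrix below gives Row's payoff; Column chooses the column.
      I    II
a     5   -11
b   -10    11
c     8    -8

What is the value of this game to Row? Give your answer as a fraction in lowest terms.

Row a is strictly dominated by row c, so Row never plays it.
The remaining 2×2 game on (b, c) × (I, II) has no saddle point. Let Row play b with probability p; indifference gives −10p + 8(1−p) = 11p − 8(1−p), so p = 16/37.
Similarly Column's optimal q on I is 19/37, and the value is -10·(19/37) + (11)·(18/37) = 8/37.

8/37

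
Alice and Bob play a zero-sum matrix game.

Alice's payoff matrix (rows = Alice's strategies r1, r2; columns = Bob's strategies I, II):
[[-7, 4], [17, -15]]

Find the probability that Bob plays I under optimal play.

Row minima are -7 and -15, so Alice's maximin is -7; column maxima are 17 and 4, so Bob's minimax is 4. These differ, so the equilibrium is in mixed strategies.
Let Bob play I with probability q. Alice is indifferent when −7q + 4(1−q) = 17q − 15(1−q), giving q = 19/43.

19/43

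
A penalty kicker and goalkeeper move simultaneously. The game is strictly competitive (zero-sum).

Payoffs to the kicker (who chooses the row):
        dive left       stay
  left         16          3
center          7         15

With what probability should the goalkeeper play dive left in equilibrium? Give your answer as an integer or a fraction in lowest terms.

Row minima are 3 and 7, so the kicker's maximin is 7; column maxima are 16 and 15, so the goalkeeper's minimax is 15. These differ, so the equilibrium is in mixed strategies.
Let the goalkeeper play dive left with probability q. The kicker is indifferent when 16q + 3(1−q) = 7q + 15(1−q), giving q = 4/7.

4/7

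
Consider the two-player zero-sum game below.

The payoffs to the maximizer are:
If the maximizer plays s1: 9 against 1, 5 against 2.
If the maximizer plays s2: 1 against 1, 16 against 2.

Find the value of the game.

139/19

Row minima are 5 and 1, so the maximizer's maximin is 5; column maxima are 9 and 16, so the minimizer's minimax is 9. These differ, so the equilibrium is in mixed strategies.
Let the maximizer play s1 with probability p. The minimizer is indifferent when 9p + (1−p) = 5p + 16(1−p), giving p = 15/19.
Let the minimizer play 1 with probability q. The maximizer is indifferent when 9q + 5(1−q) = q + 16(1−q), giving q = 11/19.
The value is 9·(11/19) + (5)·(8/19) = 139/19.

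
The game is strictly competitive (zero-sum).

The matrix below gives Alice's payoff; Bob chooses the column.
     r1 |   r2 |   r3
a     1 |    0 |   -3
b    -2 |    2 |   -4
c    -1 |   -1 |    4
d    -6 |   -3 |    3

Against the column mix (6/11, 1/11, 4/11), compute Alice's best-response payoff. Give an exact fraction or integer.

9/11

a: (1)·(6/11) + (0)·(1/11) + (-3)·(4/11) = -6/11.
b: (-2)·(6/11) + (2)·(1/11) + (-4)·(4/11) = -26/11.
c: (-1)·(6/11) + (-1)·(1/11) + (4)·(4/11) = 9/11.
d: (-6)·(6/11) + (-3)·(1/11) + (3)·(4/11) = -27/11.
The best pure response is c with expected payoff 9/11.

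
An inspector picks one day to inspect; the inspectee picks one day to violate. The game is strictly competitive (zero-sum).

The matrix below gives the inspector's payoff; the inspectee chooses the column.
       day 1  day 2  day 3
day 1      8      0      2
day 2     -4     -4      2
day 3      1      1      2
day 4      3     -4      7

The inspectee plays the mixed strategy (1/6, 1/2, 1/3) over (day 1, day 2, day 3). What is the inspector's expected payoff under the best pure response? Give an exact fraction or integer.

2

day 1: (8)·(1/6) + (0)·(1/2) + (2)·(1/3) = 2.
day 2: (-4)·(1/6) + (-4)·(1/2) + (2)·(1/3) = -2.
day 3: (1)·(1/6) + (1)·(1/2) + (2)·(1/3) = 4/3.
day 4: (3)·(1/6) + (-4)·(1/2) + (7)·(1/3) = 5/6.
The best pure response is day 1 with expected payoff 2.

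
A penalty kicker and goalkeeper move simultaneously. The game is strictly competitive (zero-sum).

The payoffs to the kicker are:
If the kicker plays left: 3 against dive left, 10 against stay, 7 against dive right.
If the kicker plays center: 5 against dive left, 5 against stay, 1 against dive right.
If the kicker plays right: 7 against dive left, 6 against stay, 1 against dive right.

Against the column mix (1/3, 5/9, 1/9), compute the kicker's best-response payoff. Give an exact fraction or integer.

22/3

left: (3)·(1/3) + (10)·(5/9) + (7)·(1/9) = 22/3.
center: (5)·(1/3) + (5)·(5/9) + (1)·(1/9) = 41/9.
right: (7)·(1/3) + (6)·(5/9) + (1)·(1/9) = 52/9.
The best pure response is left with expected payoff 22/3.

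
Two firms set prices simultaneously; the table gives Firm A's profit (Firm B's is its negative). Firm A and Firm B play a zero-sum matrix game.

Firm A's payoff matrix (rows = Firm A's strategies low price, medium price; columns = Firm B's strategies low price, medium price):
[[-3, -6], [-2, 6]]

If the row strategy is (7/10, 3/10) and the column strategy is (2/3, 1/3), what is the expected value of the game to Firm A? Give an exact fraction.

-13/5

Against (2/3, 1/3), each row's expected payoff is low price: -4; medium price: 2/3.
Taking the (7/10, 3/10)-weighted average: (7/10)·(-4) + (3/10)·(2/3) = -13/5.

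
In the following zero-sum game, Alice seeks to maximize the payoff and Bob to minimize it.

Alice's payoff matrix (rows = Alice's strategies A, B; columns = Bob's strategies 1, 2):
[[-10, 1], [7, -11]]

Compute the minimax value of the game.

Row minima are -10 and -11, so Alice's maximin is -10; column maxima are 7 and 1, so Bob's minimax is 1. These differ, so the equilibrium is in mixed strategies.
Let Alice play A with probability p. Bob is indifferent when −10p + 7(1−p) = p − 11(1−p), giving p = 18/29.
Let Bob play 1 with probability q. Alice is indifferent when −10q + (1−q) = 7q − 11(1−q), giving q = 12/29.
The value is -10·(12/29) + (1)·(17/29) = -103/29.

-103/29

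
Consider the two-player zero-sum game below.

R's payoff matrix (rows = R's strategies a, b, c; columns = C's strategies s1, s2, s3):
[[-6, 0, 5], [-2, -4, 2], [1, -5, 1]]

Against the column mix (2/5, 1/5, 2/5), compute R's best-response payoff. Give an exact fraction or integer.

-1/5

a: (-6)·(2/5) + (0)·(1/5) + (5)·(2/5) = -2/5.
b: (-2)·(2/5) + (-4)·(1/5) + (2)·(2/5) = -4/5.
c: (1)·(2/5) + (-5)·(1/5) + (1)·(2/5) = -1/5.
The best pure response is c with expected payoff -1/5.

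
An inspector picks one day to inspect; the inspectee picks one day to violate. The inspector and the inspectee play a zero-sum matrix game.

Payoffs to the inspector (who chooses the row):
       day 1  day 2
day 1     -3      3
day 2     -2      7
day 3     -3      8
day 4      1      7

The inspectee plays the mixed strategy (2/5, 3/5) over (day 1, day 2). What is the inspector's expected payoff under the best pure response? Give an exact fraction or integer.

23/5

day 1: (-3)·(2/5) + (3)·(3/5) = 3/5.
day 2: (-2)·(2/5) + (7)·(3/5) = 17/5.
day 3: (-3)·(2/5) + (8)·(3/5) = 18/5.
day 4: (1)·(2/5) + (7)·(3/5) = 23/5.
The best pure response is day 4 with expected payoff 23/5.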